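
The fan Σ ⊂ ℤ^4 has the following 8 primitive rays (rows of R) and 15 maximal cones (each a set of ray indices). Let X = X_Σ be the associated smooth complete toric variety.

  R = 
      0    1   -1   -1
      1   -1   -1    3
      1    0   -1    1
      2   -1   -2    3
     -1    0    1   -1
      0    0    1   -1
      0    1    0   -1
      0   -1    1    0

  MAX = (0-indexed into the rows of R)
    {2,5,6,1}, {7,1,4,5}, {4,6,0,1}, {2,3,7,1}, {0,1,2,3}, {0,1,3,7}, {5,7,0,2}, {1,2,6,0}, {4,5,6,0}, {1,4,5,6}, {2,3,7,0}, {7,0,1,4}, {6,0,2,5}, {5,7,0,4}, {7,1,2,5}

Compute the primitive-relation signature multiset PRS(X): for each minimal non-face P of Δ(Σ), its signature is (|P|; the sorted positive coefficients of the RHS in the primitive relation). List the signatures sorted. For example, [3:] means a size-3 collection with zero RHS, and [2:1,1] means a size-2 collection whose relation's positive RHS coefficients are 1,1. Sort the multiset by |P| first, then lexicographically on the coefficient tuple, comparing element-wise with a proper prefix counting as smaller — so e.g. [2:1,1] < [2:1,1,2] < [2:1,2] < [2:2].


Minimal non-faces — 7 found among 8 rays, 15 max cones:

  • {2,4}:  v_{2} + v_{4} = 0  so sig = [2:]
  • {6,7}:  v_{6} + v_{7} = v_{5}  so sig = [2:1]
  • {3,4}:  v_{3} + v_{4} = v_{0} + v_{1} + v_{7}  so sig = [2:1,1,1]
  • {3,5}:  v_{3} + v_{5} = 2·v_{2} + v_{7}  so sig = [2:1,2]
  • {3,6}:  v_{3} + v_{6} = 2·v_{2}  so sig = [2:2]
  • {0,1,5}:  v_{0} + v_{1} + v_{5} = v_{2}  so sig = [3:1]
  • {0,1,2,7}:  v_{0} + v_{1} + v_{2} + v_{7} = v_{3}  so sig = [4:1]

Hence PRS(X_Σ) =
{ [2:],  [2:1],  [2:1,1,1],  [2:1,2],  [2:2],  [3:1],  [4:1] }


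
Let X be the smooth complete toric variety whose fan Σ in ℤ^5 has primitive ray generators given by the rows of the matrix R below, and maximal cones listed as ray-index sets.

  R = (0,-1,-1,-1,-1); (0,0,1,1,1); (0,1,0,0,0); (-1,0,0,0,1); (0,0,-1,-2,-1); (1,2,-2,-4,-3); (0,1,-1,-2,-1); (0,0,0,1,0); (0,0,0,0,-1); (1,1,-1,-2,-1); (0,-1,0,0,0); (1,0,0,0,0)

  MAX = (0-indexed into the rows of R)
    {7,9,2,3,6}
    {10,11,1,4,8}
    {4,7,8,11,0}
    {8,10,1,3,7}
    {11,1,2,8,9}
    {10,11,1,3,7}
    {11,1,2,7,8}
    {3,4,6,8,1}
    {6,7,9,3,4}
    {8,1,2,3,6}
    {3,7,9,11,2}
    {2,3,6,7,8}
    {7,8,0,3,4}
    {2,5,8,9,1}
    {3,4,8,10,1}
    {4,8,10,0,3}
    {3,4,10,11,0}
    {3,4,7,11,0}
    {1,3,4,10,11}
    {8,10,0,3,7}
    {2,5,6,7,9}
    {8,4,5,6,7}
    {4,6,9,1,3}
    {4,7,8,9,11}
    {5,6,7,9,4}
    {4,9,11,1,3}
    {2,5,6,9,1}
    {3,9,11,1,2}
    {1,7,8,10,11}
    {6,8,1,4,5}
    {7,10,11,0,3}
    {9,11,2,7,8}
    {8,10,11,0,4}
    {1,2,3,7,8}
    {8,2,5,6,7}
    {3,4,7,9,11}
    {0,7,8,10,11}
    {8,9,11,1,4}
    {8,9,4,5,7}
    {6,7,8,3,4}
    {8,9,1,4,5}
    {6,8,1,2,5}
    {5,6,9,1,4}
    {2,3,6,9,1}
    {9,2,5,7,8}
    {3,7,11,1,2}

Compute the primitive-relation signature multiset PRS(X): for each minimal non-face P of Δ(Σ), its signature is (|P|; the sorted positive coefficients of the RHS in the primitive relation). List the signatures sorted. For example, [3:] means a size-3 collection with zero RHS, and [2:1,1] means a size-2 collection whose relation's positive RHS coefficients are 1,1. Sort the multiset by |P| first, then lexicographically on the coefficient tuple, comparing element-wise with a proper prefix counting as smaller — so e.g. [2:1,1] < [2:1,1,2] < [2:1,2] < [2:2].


Primitive collections (21):

  • {2,10}:  v_{2} + v_{10} = 0  ⇒ sig = [2:]
  • {0,1}:  v_{0} + v_{1} = v_{10}  ⇒ sig = [2:1]
  • {2,4}:  v_{2} + v_{4} = v_{6}  ⇒ sig = [2:1]
  • {6,10}:  v_{6} + v_{10} = v_{4}  ⇒ sig = [2:1]
  • {6,11}:  v_{6} + v_{11} = v_{9}  ⇒ sig = [2:1]
  • {0,2}:  v_{0} + v_{2} = v_{4} + v_{7}  ⇒ sig = [2:1,1]
  • {9,10}:  v_{9} + v_{10} = v_{4} + v_{11}  ⇒ sig = [2:1,1]
  • {5,10}:  v_{5} + v_{10} = v_{4} + v_{8} + v_{9}  ⇒ sig = [2:1,1,1]
  • {0,5}:  v_{0} + v_{5} = 2·v_{4} + v_{7} + v_{8} + v_{9}  ⇒ sig = [2:1,1,1,2]
  • {0,9}:  v_{0} + v_{9} = 2·v_{4} + v_{7} + v_{11}  ⇒ sig = [2:1,1,2]
  • {0,6}:  v_{0} + v_{6} = 2·v_{4} + v_{7}  ⇒ sig = [2:1,2]
  • {5,11}:  v_{5} + v_{11} = v_{8} + 2·v_{9}  ⇒ sig = [2:1,2]
  • {3,5}:  v_{3} + v_{5} = 2·v_{6}  ⇒ sig = [2:2]
  • {1,4,7}:  v_{1} + v_{4} + v_{7} = 0  ⇒ sig = [3:]
  • {3,8,11}:  v_{3} + v_{8} + v_{11} = 0  ⇒ sig = [3:]
  • {1,6,7}:  v_{1} + v_{6} + v_{7} = v_{2}  ⇒ sig = [3:1]
  • {3,8,9}:  v_{3} + v_{8} + v_{9} = v_{6}  ⇒ sig = [3:1]
  • {4,7,10}:  v_{4} + v_{7} + v_{10} = v_{0}  ⇒ sig = [3:1]
  • {6,8,9}:  v_{6} + v_{8} + v_{9} = v_{5}  ⇒ sig = [3:1]
  • {1,7,9}:  v_{1} + v_{7} + v_{9} = v_{2} + v_{11}  ⇒ sig = [3:1,1]
  • {1,5,7}:  v_{1} + v_{5} + v_{7} = v_{2} + v_{8} + v_{9}  ⇒ sig = [3:1,1,1]

so the primitive-relation signature multiset is
[[2:], [2:1], [2:1], [2:1], [2:1], [2:1,1], [2:1,1], [2:1,1,1], [2:1,1,1,2], [2:1,1,2], [2:1,2], [2:1,2], [2:2], [3:], [3:], [3:1], [3:1], [3:1], [3:1], [3:1,1], [3:1,1,1]]


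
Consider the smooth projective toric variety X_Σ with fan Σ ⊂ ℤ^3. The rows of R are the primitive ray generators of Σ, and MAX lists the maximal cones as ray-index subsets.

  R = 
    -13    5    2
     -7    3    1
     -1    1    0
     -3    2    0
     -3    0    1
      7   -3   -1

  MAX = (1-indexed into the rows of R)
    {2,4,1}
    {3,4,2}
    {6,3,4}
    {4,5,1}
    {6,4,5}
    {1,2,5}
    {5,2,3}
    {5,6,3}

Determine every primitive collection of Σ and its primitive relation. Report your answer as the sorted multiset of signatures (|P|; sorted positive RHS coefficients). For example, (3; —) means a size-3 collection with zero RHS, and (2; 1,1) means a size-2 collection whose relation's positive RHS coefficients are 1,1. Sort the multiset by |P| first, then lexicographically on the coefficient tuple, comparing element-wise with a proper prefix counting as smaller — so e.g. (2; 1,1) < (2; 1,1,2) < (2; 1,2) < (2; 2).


Minimal non-faces — 5 found among 6 rays, 8 max cones:

  • {2,6}:  v_{2} + v_{6} = 0 — sig = (2; —)
  • {1,6}:  v_{1} + v_{6} = v_{4} + v_{5} — sig = (2; 1,1)
  • {1,3}:  v_{1} + v_{3} = 2·v_{2} — sig = (2; 2)
  • {2,4,5}:  v_{2} + v_{4} + v_{5} = v_{1} — sig = (3; 1)
  • {3,4,5}:  v_{3} + v_{4} + v_{5} = v_{2} — sig = (3; 1)

Sorted signature multiset PRS(X):
    (2; —)
    (2; 1,1)
    (2; 2)
    (3; 1)
    (3; 1)


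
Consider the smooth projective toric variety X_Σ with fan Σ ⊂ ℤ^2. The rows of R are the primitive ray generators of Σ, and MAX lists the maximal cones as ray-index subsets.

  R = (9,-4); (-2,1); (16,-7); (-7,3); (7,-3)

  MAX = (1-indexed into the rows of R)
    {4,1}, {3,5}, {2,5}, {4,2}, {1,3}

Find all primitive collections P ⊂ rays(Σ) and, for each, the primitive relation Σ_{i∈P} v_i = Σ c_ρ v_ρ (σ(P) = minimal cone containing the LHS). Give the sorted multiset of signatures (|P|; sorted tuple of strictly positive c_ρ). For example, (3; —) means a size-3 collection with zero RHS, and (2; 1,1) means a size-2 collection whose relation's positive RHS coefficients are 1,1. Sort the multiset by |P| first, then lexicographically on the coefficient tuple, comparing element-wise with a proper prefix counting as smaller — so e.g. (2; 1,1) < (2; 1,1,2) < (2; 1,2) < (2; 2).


|primitive collections| = 5. Relations:

  P={4,5}:  v_{4} + v_{5} = 0  →  sig = (2; —)
  P={1,2}:  v_{1} + v_{2} = v_{5}  →  sig = (2; 1)
  P={1,5}:  v_{1} + v_{5} = v_{3}  →  sig = (2; 1)
  P={3,4}:  v_{3} + v_{4} = v_{1}  →  sig = (2; 1)
  P={2,3}:  v_{2} + v_{3} = 2·v_{5}  →  sig = (2; 2)

Signatures (|P|; sorted positive RHS coefficients), sorted:
{ (2; —),  (2; 1) ×3,  (2; 2) }


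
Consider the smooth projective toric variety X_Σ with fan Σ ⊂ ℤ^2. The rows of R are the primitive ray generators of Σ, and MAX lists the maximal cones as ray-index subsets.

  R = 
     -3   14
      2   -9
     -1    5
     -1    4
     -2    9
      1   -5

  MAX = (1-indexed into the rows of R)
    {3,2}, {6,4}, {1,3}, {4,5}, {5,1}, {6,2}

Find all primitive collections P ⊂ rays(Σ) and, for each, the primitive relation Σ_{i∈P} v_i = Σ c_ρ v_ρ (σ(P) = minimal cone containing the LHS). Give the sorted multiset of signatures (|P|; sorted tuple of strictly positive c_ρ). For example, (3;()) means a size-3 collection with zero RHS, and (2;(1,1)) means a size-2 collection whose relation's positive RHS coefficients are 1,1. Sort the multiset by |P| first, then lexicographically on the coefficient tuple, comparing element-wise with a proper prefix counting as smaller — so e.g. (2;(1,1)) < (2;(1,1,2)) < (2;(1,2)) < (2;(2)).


|primitive collections| = 9. Relations:

  P={2,5}:  v_{2} + v_{5} = 0  ⇒ sig = (2;())
  P={3,6}:  v_{3} + v_{6} = 0  ⇒ sig = (2;())
  P={1,2}:  v_{1} + v_{2} = v_{3}  ⇒ sig = (2;(1))
  P={1,6}:  v_{1} + v_{6} = v_{5}  ⇒ sig = (2;(1))
  P={2,4}:  v_{2} + v_{4} = v_{6}  ⇒ sig = (2;(1))
  P={3,4}:  v_{3} + v_{4} = v_{5}  ⇒ sig = (2;(1))
  P={3,5}:  v_{3} + v_{5} = v_{1}  ⇒ sig = (2;(1))
  P={5,6}:  v_{5} + v_{6} = v_{4}  ⇒ sig = (2;(1))
  P={1,4}:  v_{1} + v_{4} = 2·v_{5}  ⇒ sig = (2;(2))

Sorted signature multiset PRS(X):
    |P|=2: 9 collections, coeffs (), (), (1), (1), (1), (1), (1), (1), (2)


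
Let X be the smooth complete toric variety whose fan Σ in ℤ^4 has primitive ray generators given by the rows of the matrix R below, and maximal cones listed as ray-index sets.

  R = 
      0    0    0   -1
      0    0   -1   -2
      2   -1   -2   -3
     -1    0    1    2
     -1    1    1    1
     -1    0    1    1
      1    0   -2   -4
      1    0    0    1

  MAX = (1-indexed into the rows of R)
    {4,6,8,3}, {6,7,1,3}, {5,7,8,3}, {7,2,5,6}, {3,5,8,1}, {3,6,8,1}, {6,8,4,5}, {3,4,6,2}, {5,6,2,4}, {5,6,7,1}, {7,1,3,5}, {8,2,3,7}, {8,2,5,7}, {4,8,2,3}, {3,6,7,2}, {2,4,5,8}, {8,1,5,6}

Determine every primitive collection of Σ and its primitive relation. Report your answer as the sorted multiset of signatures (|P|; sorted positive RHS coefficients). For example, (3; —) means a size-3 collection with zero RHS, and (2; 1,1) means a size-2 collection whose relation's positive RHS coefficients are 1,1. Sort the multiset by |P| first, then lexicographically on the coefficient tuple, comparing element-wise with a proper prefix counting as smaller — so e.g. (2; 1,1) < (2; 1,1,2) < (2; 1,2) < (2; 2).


The 9 primitive collections of Σ (r=8, n=4):

  P = {1,4}:  v_{1} + v_{4} = v_{6}  ⇒ sig = (2; 1)
  P = {4,7}:  v_{4} + v_{7} = v_{2}  ⇒ sig = (2; 1)
  P = {1,2}:  v_{1} + v_{2} = v_{6} + v_{7}  ⇒ sig = (2; 1,1)
  P = {2,6,8}:  v_{2} + v_{6} + v_{8} = 0  ⇒ sig = (3; —)
  P = {3,4,5}:  v_{3} + v_{4} + v_{5} = 0  ⇒ sig = (3; —)
  P = {2,3,5}:  v_{2} + v_{3} + v_{5} = v_{7}  ⇒ sig = (3; 1)
  P = {3,5,6}:  v_{3} + v_{5} + v_{6} = v_{1}  ⇒ sig = (3; 1)
  P = {6,7,8}:  v_{6} + v_{7} + v_{8} = v_{3} + v_{5}  ⇒ sig = (3; 1,1)
  P = {1,7,8}:  v_{1} + v_{7} + v_{8} = 2·v_{3} + 2·v_{5}  ⇒ sig = (3; 2,2)

Sorted signature multiset PRS(X):
    |P|=2: 3 collections, coeffs (1), (1), (1,1)
    |P|=3: 6 collections, coeffs (), (), (1), (1), (1,1), (2,2)


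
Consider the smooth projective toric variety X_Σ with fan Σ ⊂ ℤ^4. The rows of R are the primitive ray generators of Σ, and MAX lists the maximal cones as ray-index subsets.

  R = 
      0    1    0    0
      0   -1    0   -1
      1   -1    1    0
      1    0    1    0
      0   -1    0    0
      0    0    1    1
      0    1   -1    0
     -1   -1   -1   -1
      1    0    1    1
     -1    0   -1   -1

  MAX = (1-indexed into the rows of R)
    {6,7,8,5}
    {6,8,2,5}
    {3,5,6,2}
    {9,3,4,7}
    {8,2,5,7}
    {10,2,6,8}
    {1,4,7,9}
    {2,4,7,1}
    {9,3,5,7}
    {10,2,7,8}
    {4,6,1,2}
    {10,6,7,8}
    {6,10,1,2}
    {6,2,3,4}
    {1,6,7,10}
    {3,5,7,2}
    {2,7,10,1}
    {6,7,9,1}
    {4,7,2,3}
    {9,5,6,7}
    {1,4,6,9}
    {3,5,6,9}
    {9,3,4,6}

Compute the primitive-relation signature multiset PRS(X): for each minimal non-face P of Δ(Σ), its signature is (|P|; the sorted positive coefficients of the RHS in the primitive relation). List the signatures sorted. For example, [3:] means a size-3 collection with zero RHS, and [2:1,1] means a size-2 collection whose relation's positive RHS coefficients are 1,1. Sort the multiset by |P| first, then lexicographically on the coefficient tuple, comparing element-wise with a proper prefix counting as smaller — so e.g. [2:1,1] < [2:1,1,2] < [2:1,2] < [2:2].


Δ(Σ) — 10 vertices, 15 min non-faces:

  {1,5}:  v_{1} + v_{5} = 0 — sig = [2:]
  {9,10}:  v_{9} + v_{10} = 0 — sig = [2:]
  {1,3}:  v_{1} + v_{3} = v_{4} — sig = [2:1]
  {1,8}:  v_{1} + v_{8} = v_{10} — sig = [2:1]
  {2,9}:  v_{2} + v_{9} = v_{3} — sig = [2:1]
  {3,10}:  v_{3} + v_{10} = v_{2} — sig = [2:1]
  {4,5}:  v_{4} + v_{5} = v_{3} — sig = [2:1]
  {4,8}:  v_{4} + v_{8} = v_{2} — sig = [2:1]
  {5,10}:  v_{5} + v_{10} = v_{8} — sig = [2:1]
  {8,9}:  v_{8} + v_{9} = v_{5} — sig = [2:1]
  {3,8}:  v_{3} + v_{8} = v_{2} + v_{5} — sig = [2:1,1]
  {4,10}:  v_{4} + v_{10} = v_{1} + v_{2} — sig = [2:1,1]
  {2,6,7}:  v_{2} + v_{6} + v_{7} = 0 — sig = [3:]
  {3,6,7}:  v_{3} + v_{6} + v_{7} = v_{9} — sig = [3:1]
  {4,6,7}:  v_{4} + v_{6} + v_{7} = v_{1} + v_{9} — sig = [3:1,1]

Signatures (|P|; sorted positive RHS coefficients), sorted:
[[2:], [2:], [2:1], [2:1], [2:1], [2:1], [2:1], [2:1], [2:1], [2:1], [2:1,1], [2:1,1], [3:], [3:1], [3:1,1]]


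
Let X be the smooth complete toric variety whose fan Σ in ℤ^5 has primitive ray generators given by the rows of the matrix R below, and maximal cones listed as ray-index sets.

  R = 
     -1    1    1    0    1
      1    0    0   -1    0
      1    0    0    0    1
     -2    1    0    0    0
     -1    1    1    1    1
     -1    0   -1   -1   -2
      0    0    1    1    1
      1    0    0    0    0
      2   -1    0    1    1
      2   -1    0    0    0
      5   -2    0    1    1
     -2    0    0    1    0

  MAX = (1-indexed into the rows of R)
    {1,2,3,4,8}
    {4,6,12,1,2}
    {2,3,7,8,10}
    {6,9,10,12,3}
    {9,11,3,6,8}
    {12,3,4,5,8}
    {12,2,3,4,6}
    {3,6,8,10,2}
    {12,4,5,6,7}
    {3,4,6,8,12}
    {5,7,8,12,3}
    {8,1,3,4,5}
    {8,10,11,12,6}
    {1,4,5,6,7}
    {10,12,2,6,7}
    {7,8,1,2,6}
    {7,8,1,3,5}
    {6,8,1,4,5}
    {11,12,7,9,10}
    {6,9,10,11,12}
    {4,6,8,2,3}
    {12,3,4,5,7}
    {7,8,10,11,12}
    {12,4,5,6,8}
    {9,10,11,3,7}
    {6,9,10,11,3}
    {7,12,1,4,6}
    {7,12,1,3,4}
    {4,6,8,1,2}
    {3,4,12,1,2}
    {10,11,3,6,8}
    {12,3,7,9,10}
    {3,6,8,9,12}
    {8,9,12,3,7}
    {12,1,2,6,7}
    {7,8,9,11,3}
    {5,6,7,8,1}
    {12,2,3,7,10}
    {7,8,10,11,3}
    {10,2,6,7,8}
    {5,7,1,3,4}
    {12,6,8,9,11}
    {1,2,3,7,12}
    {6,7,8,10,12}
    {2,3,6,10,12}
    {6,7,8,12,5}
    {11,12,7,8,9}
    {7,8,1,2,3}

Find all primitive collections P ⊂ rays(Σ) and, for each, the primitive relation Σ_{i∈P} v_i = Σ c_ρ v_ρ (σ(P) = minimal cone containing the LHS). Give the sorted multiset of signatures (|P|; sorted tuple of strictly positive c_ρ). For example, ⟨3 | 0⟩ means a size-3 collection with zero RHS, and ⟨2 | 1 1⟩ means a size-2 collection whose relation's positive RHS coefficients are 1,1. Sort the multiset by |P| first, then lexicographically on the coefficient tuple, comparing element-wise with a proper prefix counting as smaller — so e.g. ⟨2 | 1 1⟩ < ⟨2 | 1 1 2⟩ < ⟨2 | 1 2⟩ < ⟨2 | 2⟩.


Primitive collections (25):

  • {4,10}:  v_{4} + v_{10} = 0 ; sig = ⟨2 | 0⟩
  • {1,9}:  v_{1} + v_{9} = v_{3} + v_{7} ; sig = ⟨2 | 1 1⟩
  • {1,10}:  v_{1} + v_{10} = v_{2} + v_{7} ; sig = ⟨2 | 1 1⟩
  • {2,5}:  v_{2} + v_{5} = v_{1} + v_{8} ; sig = ⟨2 | 1 1⟩
  • {2,9}:  v_{2} + v_{9} = v_{3} + v_{10} ; sig = ⟨2 | 1 1⟩
  • {4,11}:  v_{4} + v_{11} = v_{8} + v_{9} ; sig = ⟨2 | 1 1⟩
  • {5,10}:  v_{5} + v_{10} = v_{7} + v_{8} ; sig = ⟨2 | 1 1⟩
  • {4,9}:  v_{4} + v_{9} = v_{3} + v_{8} + v_{12} ; sig = ⟨2 | 1 1 1⟩
  • {1,11}:  v_{1} + v_{11} = v_{3} + v_{7} + v_{8} + v_{10} ; sig = ⟨2 | 1 1 1 1⟩
  • {5,9}:  v_{5} + v_{9} = v_{3} + v_{7} + 2·v_{8} + v_{12} ; sig = ⟨2 | 1 1 1 2⟩
  • {2,11}:  v_{2} + v_{11} = v_{3} + v_{8} + 2·v_{10} ; sig = ⟨2 | 1 1 2⟩
  • {5,11}:  v_{5} + v_{11} = v_{7} + 2·v_{8} + v_{9} ; sig = ⟨2 | 1 1 2⟩
  • {2,8,12}:  v_{2} + v_{8} + v_{12} = 0 ; sig = ⟨3 | 0⟩
  • {3,6,7}:  v_{3} + v_{6} + v_{7} = 0 ; sig = ⟨3 | 0⟩
  • {2,4,7}:  v_{2} + v_{4} + v_{7} = v_{1} ; sig = ⟨3 | 1⟩
  • {4,7,8}:  v_{4} + v_{7} + v_{8} = v_{5} ; sig = ⟨3 | 1⟩
  • {8,9,10}:  v_{8} + v_{9} + v_{10} = v_{11} ; sig = ⟨3 | 1⟩
  • {1,3,6}:  v_{1} + v_{3} + v_{6} = v_{2} + v_{4} ; sig = ⟨3 | 1 1⟩
  • {1,8,12}:  v_{1} + v_{8} + v_{12} = v_{4} + v_{7} ; sig = ⟨3 | 1 1⟩
  • {3,5,6}:  v_{3} + v_{5} + v_{6} = v_{4} + v_{8} ; sig = ⟨3 | 1 1⟩
  • {6,7,9}:  v_{6} + v_{7} + v_{9} = v_{8} + v_{10} + v_{12} ; sig = ⟨3 | 1 1 1⟩
  • {6,7,11}:  v_{6} + v_{7} + v_{11} = 2·v_{8} + 2·v_{10} + v_{12} ; sig = ⟨3 | 1 2 2⟩
  • {3,11,12}:  v_{3} + v_{11} + v_{12} = 2·v_{9} ; sig = ⟨3 | 2⟩
  • {1,5,12}:  v_{1} + v_{5} + v_{12} = 2·v_{4} + 2·v_{7} ; sig = ⟨3 | 2 2⟩
  • {3,8,10,12}:  v_{3} + v_{8} + v_{10} + v_{12} = v_{9} ; sig = ⟨4 | 1⟩

Hence PRS(X_Σ) =
    |P|=2: 12 collections, coeffs (), (1,1), (1,1), (1,1), (1,1), (1,1), (1,1), (1,1,1), (1,1,1,1), (1,1,1,2), (1,1,2), (1,1,2)
    |P|=3: 12 collections, coeffs (), (), (1), (1), (1), (1,1), (1,1), (1,1), (1,1,1), (1,2,2), (2), (2,2)
    |P|=4: 1 collection, coeffs (1)


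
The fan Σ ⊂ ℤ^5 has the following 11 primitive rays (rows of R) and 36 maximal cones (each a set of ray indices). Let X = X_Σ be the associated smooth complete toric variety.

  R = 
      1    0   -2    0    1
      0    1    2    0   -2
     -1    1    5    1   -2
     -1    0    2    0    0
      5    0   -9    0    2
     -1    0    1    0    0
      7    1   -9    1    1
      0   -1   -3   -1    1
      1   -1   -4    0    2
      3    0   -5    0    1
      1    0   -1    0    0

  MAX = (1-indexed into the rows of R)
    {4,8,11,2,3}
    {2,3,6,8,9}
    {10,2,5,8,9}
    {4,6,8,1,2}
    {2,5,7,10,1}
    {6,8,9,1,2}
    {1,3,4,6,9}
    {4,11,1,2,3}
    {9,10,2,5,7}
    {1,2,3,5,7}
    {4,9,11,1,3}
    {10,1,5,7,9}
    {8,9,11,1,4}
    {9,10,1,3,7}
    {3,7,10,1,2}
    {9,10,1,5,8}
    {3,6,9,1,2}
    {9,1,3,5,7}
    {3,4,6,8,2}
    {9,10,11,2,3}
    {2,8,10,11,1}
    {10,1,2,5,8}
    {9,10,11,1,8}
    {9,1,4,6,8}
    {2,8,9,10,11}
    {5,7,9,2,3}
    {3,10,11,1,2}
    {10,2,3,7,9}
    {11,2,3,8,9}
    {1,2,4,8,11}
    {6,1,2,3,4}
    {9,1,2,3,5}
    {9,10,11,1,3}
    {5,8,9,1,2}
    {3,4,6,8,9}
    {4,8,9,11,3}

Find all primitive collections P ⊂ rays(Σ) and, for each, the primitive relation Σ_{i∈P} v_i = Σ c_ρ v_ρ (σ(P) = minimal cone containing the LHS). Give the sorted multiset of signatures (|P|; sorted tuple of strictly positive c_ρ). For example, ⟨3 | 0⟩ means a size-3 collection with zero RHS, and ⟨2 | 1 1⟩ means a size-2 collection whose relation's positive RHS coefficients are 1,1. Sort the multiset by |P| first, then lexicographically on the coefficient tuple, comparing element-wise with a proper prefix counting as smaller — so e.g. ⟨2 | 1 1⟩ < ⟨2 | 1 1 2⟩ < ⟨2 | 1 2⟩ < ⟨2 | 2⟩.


The 18 primitive collections of Σ (r=11, n=5):

  P = {6,11}:  v_{6} + v_{11} = 0  →  sig = ⟨2 | 0⟩
  P = {4,5}:  v_{4} + v_{5} = v_{1} + v_{10}  →  sig = ⟨2 | 1 1⟩
  P = {4,10}:  v_{4} + v_{10} = v_{1} + v_{11}  →  sig = ⟨2 | 1 1⟩
  P = {6,10}:  v_{6} + v_{10} = v_{1} + v_{2} + v_{9}  →  sig = ⟨2 | 1 1 1⟩
  P = {6,7}:  v_{6} + v_{7} = v_{1} + v_{2} + v_{3} + v_{5} + v_{9}  →  sig = ⟨2 | 1 1 1 1 1⟩
  P = {4,7}:  v_{4} + v_{7} = v_{1} + v_{3} + 2·v_{10}  →  sig = ⟨2 | 1 1 2⟩
  P = {7,8}:  v_{7} + v_{8} = v_{2} + v_{9} + 2·v_{10}  →  sig = ⟨2 | 1 1 2⟩
  P = {7,11}:  v_{7} + v_{11} = v_{3} + 3·v_{10}  →  sig = ⟨2 | 1 3⟩
  P = {5,11}:  v_{5} + v_{11} = 2·v_{10}  →  sig = ⟨2 | 2⟩
  P = {5,6}:  v_{5} + v_{6} = 2·v_{1} + 2·v_{2} + 2·v_{9}  →  sig = ⟨2 | 2 2 2⟩
  P = {1,3,8}:  v_{1} + v_{3} + v_{8} = 0  →  sig = ⟨3 | 0⟩
  P = {2,4,9}:  v_{2} + v_{4} + v_{9} = 0  →  sig = ⟨3 | 0⟩
  P = {3,5,10}:  v_{3} + v_{5} + v_{10} = v_{7}  →  sig = ⟨3 | 1⟩
  P = {3,5,8}:  v_{3} + v_{5} + v_{8} = v_{2} + v_{9} + v_{10}  →  sig = ⟨3 | 1 1 1⟩
  P = {3,8,10}:  v_{3} + v_{8} + v_{10} = v_{2} + v_{9} + v_{11}  →  sig = ⟨3 | 1 1 1⟩
  P = {1,2,9,10}:  v_{1} + v_{2} + v_{9} + v_{10} = v_{5}  →  sig = ⟨4 | 1⟩
  P = {1,2,9,11}:  v_{1} + v_{2} + v_{9} + v_{11} = v_{10}  →  sig = ⟨4 | 1⟩
  P = {1,2,7,9}:  v_{1} + v_{2} + v_{7} + v_{9} = v_{3} + 2·v_{5}  →  sig = ⟨4 | 1 2⟩

so the primitive-relation signature multiset is
{ ⟨2 | 0⟩,  ⟨2 | 1 1⟩ ×2,  ⟨2 | 1 1 1⟩,  ⟨2 | 1 1 1 1 1⟩,  ⟨2 | 1 1 2⟩ ×2,  ⟨2 | 1 3⟩,  ⟨2 | 2⟩,  ⟨2 | 2 2 2⟩,  ⟨3 | 0⟩ ×2,  ⟨3 | 1⟩,  ⟨3 | 1 1 1⟩ ×2,  ⟨4 | 1⟩ ×2,  ⟨4 | 1 2⟩ }


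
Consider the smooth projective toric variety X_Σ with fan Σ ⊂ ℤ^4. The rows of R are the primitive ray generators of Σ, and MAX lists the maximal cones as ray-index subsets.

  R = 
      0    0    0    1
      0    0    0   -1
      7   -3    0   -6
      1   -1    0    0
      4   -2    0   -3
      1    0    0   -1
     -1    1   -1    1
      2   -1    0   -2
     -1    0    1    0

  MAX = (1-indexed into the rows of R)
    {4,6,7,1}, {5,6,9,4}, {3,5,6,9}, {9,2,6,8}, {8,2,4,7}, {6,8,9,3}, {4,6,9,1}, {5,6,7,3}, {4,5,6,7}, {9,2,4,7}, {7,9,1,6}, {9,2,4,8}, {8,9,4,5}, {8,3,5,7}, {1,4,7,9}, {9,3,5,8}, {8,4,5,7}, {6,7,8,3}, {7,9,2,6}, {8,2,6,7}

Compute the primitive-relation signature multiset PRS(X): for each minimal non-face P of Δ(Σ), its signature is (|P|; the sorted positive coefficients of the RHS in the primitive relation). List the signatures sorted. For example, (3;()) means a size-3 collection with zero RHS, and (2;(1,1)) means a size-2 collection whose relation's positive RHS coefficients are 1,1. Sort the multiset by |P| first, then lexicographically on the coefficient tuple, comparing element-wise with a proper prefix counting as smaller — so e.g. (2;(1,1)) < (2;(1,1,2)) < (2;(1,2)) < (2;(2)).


Δ(Σ) — 9 vertices, 14 min non-faces:

  P = {1,2}:  v_{1} + v_{2} = 0  so sig = (2;())
  P = {1,8}:  v_{1} + v_{8} = v_{4} + v_{6}  so sig = (2;(1,1))
  P = {1,3}:  v_{1} + v_{3} = v_{4} + v_{5} + 2·v_{6}  so sig = (2;(1,1,2))
  P = {2,3}:  v_{2} + v_{3} = v_{6} + 3·v_{8}  so sig = (2;(1,3))
  P = {2,5}:  v_{2} + v_{5} = 2·v_{8}  so sig = (2;(2))
  P = {3,4}:  v_{3} + v_{4} = 2·v_{5}  so sig = (2;(2))
  P = {1,5}:  v_{1} + v_{5} = 2·v_{4} + 2·v_{6}  so sig = (2;(2,2))
  P = {2,4,6}:  v_{2} + v_{4} + v_{6} = v_{8}  so sig = (3;(1))
  P = {4,6,8}:  v_{4} + v_{6} + v_{8} = v_{5}  so sig = (3;(1))
  P = {5,6,8}:  v_{5} + v_{6} + v_{8} = v_{3}  so sig = (3;(1))
  P = {5,7,9}:  v_{5} + v_{7} + v_{9} = v_{8}  so sig = (3;(1))
  P = {7,8,9}:  v_{7} + v_{8} + v_{9} = v_{2}  so sig = (3;(1))
  P = {3,7,9}:  v_{3} + v_{7} + v_{9} = v_{6} + 2·v_{8}  so sig = (3;(1,2))
  P = {4,6,7,9}:  v_{4} + v_{6} + v_{7} + v_{9} = 0  so sig = (4;())

Signatures (|P|; sorted positive RHS coefficients), sorted:
    (2;())
    (2;(1,1))
    (2;(1,1,2))
    (2;(1,3))
    (2;(2))
    (2;(2))
    (2;(2,2))
    (3;(1))
    (3;(1))
    (3;(1))
    (3;(1))
    (3;(1))
    (3;(1,2))
    (4;())


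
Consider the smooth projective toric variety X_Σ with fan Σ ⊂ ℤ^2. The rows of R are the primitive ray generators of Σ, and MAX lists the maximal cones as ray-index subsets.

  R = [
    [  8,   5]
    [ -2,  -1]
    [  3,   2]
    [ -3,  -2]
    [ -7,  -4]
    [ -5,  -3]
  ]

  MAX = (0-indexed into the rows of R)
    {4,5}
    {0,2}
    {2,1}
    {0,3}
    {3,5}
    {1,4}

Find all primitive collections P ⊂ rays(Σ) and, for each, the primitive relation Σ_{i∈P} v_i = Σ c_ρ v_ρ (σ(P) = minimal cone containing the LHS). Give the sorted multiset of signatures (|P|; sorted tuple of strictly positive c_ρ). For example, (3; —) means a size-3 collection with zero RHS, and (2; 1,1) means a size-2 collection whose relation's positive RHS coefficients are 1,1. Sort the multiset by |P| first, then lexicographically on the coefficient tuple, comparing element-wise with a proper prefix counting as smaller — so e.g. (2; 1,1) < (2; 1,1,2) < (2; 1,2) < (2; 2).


9 collections generate NE(X_Σ); each relation:

  {2,3}:  v_{2} + v_{3} = 0 ; sig = (2; —)
  {0,5}:  v_{0} + v_{5} = v_{2} ; sig = (2; 1)
  {1,3}:  v_{1} + v_{3} = v_{5} ; sig = (2; 1)
  {1,5}:  v_{1} + v_{5} = v_{4} ; sig = (2; 1)
  {2,5}:  v_{2} + v_{5} = v_{1} ; sig = (2; 1)
  {0,4}:  v_{0} + v_{4} = v_{1} + v_{2} ; sig = (2; 1,1)
  {0,1}:  v_{0} + v_{1} = 2·v_{2} ; sig = (2; 2)
  {2,4}:  v_{2} + v_{4} = 2·v_{1} ; sig = (2; 2)
  {3,4}:  v_{3} + v_{4} = 2·v_{5} ; sig = (2; 2)

Signatures (|P|; sorted positive RHS coefficients), sorted:
[(2; —), (2; 1), (2; 1), (2; 1), (2; 1), (2; 1,1), (2; 2), (2; 2), (2; 2)]


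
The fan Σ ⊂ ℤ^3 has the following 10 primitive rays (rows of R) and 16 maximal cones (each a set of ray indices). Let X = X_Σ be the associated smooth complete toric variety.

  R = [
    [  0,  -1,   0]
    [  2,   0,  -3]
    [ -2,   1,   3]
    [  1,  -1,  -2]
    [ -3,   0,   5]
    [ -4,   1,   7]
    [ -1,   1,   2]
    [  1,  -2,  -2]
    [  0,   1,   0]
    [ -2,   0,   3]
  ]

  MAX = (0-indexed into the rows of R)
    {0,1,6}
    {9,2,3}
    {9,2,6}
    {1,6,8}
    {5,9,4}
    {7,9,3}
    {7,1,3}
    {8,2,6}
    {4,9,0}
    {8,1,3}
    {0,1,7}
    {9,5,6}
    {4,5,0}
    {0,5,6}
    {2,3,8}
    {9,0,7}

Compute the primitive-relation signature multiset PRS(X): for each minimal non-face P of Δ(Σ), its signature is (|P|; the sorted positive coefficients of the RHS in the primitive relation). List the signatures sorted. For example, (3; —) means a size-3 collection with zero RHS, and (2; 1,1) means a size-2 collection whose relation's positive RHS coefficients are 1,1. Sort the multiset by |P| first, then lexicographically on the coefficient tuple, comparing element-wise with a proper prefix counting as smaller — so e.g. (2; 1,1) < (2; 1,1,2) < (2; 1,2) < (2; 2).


Minimal non-faces — 23 found among 10 rays, 16 max cones:

  {0,8}:  v_{0} + v_{8} = 0  ⇒ sig = (2; —)
  {1,9}:  v_{1} + v_{9} = 0  ⇒ sig = (2; —)
  {3,6}:  v_{3} + v_{6} = 0  ⇒ sig = (2; —)
  {0,2}:  v_{0} + v_{2} = v_{9}  ⇒ sig = (2; 1)
  {0,3}:  v_{0} + v_{3} = v_{7}  ⇒ sig = (2; 1)
  {1,2}:  v_{1} + v_{2} = v_{8}  ⇒ sig = (2; 1)
  {3,5}:  v_{3} + v_{5} = v_{4}  ⇒ sig = (2; 1)
  {4,6}:  v_{4} + v_{6} = v_{5}  ⇒ sig = (2; 1)
  {6,7}:  v_{6} + v_{7} = v_{0}  ⇒ sig = (2; 1)
  {7,8}:  v_{7} + v_{8} = v_{3}  ⇒ sig = (2; 1)
  {8,9}:  v_{8} + v_{9} = v_{2}  ⇒ sig = (2; 1)
  {1,4}:  v_{1} + v_{4} = v_{0} + v_{6}  ⇒ sig = (2; 1,1)
  {2,7}:  v_{2} + v_{7} = v_{3} + v_{9}  ⇒ sig = (2; 1,1)
  {3,4}:  v_{3} + v_{4} = v_{0} + v_{9}  ⇒ sig = (2; 1,1)
  {4,8}:  v_{4} + v_{8} = v_{6} + v_{9}  ⇒ sig = (2; 1,1)
  {5,7}:  v_{5} + v_{7} = v_{0} + v_{4}  ⇒ sig = (2; 1,1)
  {1,5}:  v_{1} + v_{5} = v_{0} + 2·v_{6}  ⇒ sig = (2; 1,2)
  {2,4}:  v_{2} + v_{4} = v_{6} + 2·v_{9}  ⇒ sig = (2; 1,2)
  {4,7}:  v_{4} + v_{7} = 2·v_{0} + v_{9}  ⇒ sig = (2; 1,2)
  {5,8}:  v_{5} + v_{8} = 2·v_{6} + v_{9}  ⇒ sig = (2; 1,2)
  {2,5}:  v_{2} + v_{5} = 2·v_{6} + 2·v_{9}  ⇒ sig = (2; 2,2)
  {0,6,9}:  v_{0} + v_{6} + v_{9} = v_{4}  ⇒ sig = (3; 1)
  {0,5,9}:  v_{0} + v_{5} + v_{9} = 2·v_{4}  ⇒ sig = (3; 2)

Sorted signature multiset PRS(X):
{ (2; —) ×3,  (2; 1) ×8,  (2; 1,1) ×5,  (2; 1,2) ×4,  (2; 2,2),  (3; 1),  (3; 2) }


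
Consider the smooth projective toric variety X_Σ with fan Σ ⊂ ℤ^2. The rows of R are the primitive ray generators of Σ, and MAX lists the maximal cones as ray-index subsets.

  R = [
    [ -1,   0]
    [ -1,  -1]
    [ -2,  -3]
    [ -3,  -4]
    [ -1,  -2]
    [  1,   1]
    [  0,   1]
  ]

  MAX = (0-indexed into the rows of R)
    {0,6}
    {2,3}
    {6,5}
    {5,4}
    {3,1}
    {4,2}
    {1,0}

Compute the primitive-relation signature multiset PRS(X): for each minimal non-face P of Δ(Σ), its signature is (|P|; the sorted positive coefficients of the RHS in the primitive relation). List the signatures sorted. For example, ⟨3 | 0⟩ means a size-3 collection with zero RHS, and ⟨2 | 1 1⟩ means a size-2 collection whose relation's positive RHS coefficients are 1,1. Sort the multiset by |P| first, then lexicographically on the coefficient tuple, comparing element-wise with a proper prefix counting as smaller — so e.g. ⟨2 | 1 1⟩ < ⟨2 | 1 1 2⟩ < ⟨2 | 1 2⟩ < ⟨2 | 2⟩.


Σ has 14 primitive collections:

  P={1,5}:  v_{1} + v_{5} = 0  →  sig = ⟨2 | 0⟩
  P={0,5}:  v_{0} + v_{5} = v_{6}  →  sig = ⟨2 | 1⟩
  P={1,2}:  v_{1} + v_{2} = v_{3}  →  sig = ⟨2 | 1⟩
  P={1,4}:  v_{1} + v_{4} = v_{2}  →  sig = ⟨2 | 1⟩
  P={1,6}:  v_{1} + v_{6} = v_{0}  →  sig = ⟨2 | 1⟩
  P={2,5}:  v_{2} + v_{5} = v_{4}  →  sig = ⟨2 | 1⟩
  P={3,5}:  v_{3} + v_{5} = v_{2}  →  sig = ⟨2 | 1⟩
  P={4,6}:  v_{4} + v_{6} = v_{1}  →  sig = ⟨2 | 1⟩
  P={0,4}:  v_{0} + v_{4} = 2·v_{1}  →  sig = ⟨2 | 2⟩
  P={2,6}:  v_{2} + v_{6} = 2·v_{1}  →  sig = ⟨2 | 2⟩
  P={3,4}:  v_{3} + v_{4} = 2·v_{2}  →  sig = ⟨2 | 2⟩
  P={0,2}:  v_{0} + v_{2} = 3·v_{1}  →  sig = ⟨2 | 3⟩
  P={3,6}:  v_{3} + v_{6} = 3·v_{1}  →  sig = ⟨2 | 3⟩
  P={0,3}:  v_{0} + v_{3} = 4·v_{1}  →  sig = ⟨2 | 4⟩

so the primitive-relation signature multiset is
    |P|=2: 14 collections, coeffs (), (1), (1), (1), (1), (1), (1), (1), (2), (2), (2), (3), (3), (4)


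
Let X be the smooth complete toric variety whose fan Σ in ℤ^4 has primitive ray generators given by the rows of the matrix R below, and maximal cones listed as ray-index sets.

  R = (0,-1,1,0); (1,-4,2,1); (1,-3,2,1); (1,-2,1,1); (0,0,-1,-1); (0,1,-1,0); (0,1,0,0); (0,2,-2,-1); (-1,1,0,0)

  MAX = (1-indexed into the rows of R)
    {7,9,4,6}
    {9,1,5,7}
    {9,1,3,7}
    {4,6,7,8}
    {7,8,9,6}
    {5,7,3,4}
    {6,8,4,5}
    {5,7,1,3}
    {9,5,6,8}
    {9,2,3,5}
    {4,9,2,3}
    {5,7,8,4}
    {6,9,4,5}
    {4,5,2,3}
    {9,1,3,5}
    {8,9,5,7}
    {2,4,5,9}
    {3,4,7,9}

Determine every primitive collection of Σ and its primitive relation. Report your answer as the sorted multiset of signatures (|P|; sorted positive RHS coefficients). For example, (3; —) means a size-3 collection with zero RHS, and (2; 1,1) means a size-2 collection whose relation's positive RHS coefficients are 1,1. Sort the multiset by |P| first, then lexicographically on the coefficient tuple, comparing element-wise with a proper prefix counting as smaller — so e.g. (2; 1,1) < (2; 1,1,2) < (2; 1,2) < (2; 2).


|primitive collections| = 14. Relations:

  P = {1,6}:  v_{1} + v_{6} = 0 ; sig = (2; —)
  P = {1,4}:  v_{1} + v_{4} = v_{3} ; sig = (2; 1)
  P = {2,7}:  v_{2} + v_{7} = v_{3} ; sig = (2; 1)
  P = {3,6}:  v_{3} + v_{6} = v_{4} ; sig = (2; 1)
  P = {1,8}:  v_{1} + v_{8} = v_{5} + v_{7} ; sig = (2; 1,1)
  P = {2,8}:  v_{2} + v_{8} = v_{4} + v_{5} ; sig = (2; 1,1)
  P = {3,8}:  v_{3} + v_{8} = v_{4} + v_{5} + v_{7} ; sig = (2; 1,1,1)
  P = {1,2}:  v_{1} + v_{2} = 2·v_{3} + v_{5} + v_{9} ; sig = (2; 1,1,2)
  P = {2,6}:  v_{2} + v_{6} = 2·v_{4} + v_{5} + v_{9} ; sig = (2; 1,1,2)
  P = {4,8,9}:  v_{4} + v_{8} + v_{9} = v_{6} ; sig = (3; 1)
  P = {5,6,7}:  v_{5} + v_{6} + v_{7} = v_{8} ; sig = (3; 1)
  P = {4,5,7,9}:  v_{4} + v_{5} + v_{7} + v_{9} = 0 ; sig = (4; —)
  P = {3,4,5,9}:  v_{3} + v_{4} + v_{5} + v_{9} = v_{2} ; sig = (4; 1)
  P = {3,5,7,9}:  v_{3} + v_{5} + v_{7} + v_{9} = v_{1} ; sig = (4; 1)

Hence PRS(X_Σ) =
    (2; —)
    (2; 1)
    (2; 1)
    (2; 1)
    (2; 1,1)
    (2; 1,1)
    (2; 1,1,1)
    (2; 1,1,2)
    (2; 1,1,2)
    (3; 1)
    (3; 1)
    (4; —)
    (4; 1)
    (4; 1)


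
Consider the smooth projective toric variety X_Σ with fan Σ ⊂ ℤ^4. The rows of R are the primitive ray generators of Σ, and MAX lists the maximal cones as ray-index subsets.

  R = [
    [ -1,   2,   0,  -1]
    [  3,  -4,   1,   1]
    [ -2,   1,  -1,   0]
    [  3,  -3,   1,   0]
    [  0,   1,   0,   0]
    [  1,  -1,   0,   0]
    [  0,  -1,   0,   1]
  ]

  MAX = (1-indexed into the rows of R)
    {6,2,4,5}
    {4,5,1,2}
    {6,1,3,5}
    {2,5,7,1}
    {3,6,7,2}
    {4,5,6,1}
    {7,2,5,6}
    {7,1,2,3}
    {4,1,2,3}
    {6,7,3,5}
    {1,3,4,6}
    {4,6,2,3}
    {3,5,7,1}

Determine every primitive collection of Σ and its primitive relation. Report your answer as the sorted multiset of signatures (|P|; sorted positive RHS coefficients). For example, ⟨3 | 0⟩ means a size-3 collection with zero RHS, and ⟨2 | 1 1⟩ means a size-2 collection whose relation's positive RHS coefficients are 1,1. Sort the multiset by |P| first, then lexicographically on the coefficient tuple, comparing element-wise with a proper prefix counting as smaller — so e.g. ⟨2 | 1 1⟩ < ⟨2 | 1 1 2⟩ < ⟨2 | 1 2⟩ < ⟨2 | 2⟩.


5 minimal non-faces of Δ(Σ) (on 7 rays):

  {4,7}:  v_{4} + v_{7} = v_{2} ; sig = ⟨2 | 1⟩
  {1,6,7}:  v_{1} + v_{6} + v_{7} = 0 ; sig = ⟨3 | 0⟩
  {1,2,6}:  v_{1} + v_{2} + v_{6} = v_{4} ; sig = ⟨3 | 1⟩
  {3,4,5}:  v_{3} + v_{4} + v_{5} = v_{6} ; sig = ⟨3 | 1⟩
  {2,3,5}:  v_{2} + v_{3} + v_{5} = v_{6} + v_{7} ; sig = ⟨3 | 1 1⟩

Signatures (|P|; sorted positive RHS coefficients), sorted:
    ⟨2 | 1⟩
    ⟨3 | 0⟩
    ⟨3 | 1⟩
    ⟨3 | 1⟩
    ⟨3 | 1 1⟩


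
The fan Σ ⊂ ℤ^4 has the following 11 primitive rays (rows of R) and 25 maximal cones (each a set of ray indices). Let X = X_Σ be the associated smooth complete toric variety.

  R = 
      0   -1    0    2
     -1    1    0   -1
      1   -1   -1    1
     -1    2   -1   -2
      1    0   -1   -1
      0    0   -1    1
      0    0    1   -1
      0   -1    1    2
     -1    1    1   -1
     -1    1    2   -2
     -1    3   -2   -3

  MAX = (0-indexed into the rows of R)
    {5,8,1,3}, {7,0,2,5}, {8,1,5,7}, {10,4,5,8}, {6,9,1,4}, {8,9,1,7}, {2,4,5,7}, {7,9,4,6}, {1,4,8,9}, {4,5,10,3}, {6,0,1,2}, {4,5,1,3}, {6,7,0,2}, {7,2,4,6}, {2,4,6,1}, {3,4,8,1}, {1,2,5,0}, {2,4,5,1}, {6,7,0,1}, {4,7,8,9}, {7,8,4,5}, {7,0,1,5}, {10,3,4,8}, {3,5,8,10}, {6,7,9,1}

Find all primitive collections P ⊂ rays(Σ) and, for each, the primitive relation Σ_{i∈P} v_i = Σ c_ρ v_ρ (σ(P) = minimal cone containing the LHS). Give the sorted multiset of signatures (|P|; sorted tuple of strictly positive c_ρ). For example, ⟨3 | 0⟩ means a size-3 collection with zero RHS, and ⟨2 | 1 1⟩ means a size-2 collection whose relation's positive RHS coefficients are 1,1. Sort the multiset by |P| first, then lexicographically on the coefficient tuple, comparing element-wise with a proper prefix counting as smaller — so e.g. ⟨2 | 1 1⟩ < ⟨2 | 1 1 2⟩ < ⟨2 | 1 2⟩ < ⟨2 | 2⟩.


Primitive collections (23):

  P={2,8}:  v_{2} + v_{8} = 0 — sig = ⟨2 | 0⟩
  P={5,6}:  v_{5} + v_{6} = 0 — sig = ⟨2 | 0⟩
  P={0,4}:  v_{0} + v_{4} = v_{2} — sig = ⟨2 | 1⟩
  P={2,9}:  v_{2} + v_{9} = v_{6} — sig = ⟨2 | 1⟩
  P={5,9}:  v_{5} + v_{9} = v_{8} — sig = ⟨2 | 1⟩
  P={6,8}:  v_{6} + v_{8} = v_{9} — sig = ⟨2 | 1⟩
  P={0,3}:  v_{0} + v_{3} = v_{1} + v_{5} — sig = ⟨2 | 1 1⟩
  P={0,8}:  v_{0} + v_{8} = v_{1} + v_{7} — sig = ⟨2 | 1 1⟩
  P={0,10}:  v_{0} + v_{10} = v_{3} + v_{5} — sig = ⟨2 | 1 1⟩
  P={3,7}:  v_{3} + v_{7} = v_{5} + v_{8} — sig = ⟨2 | 1 1⟩
  P={0,9}:  v_{0} + v_{9} = v_{1} + v_{6} + v_{7} — sig = ⟨2 | 1 1 1⟩
  P={2,3}:  v_{2} + v_{3} = v_{1} + v_{4} + v_{5} — sig = ⟨2 | 1 1 1⟩
  P={2,10}:  v_{2} + v_{10} = v_{3} + v_{4} + v_{5} — sig = ⟨2 | 1 1 1⟩
  P={3,6}:  v_{3} + v_{6} = v_{1} + v_{4} + v_{8} — sig = ⟨2 | 1 1 1⟩
  P={6,10}:  v_{6} + v_{10} = v_{3} + v_{4} + v_{8} — sig = ⟨2 | 1 1 1⟩
  P={3,9}:  v_{3} + v_{9} = v_{1} + v_{4} + 2·v_{8} — sig = ⟨2 | 1 1 2⟩
  P={9,10}:  v_{9} + v_{10} = v_{3} + v_{4} + 2·v_{8} — sig = ⟨2 | 1 1 2⟩
  P={7,10}:  v_{7} + v_{10} = v_{4} + 2·v_{5} + 2·v_{8} — sig = ⟨2 | 1 2 2⟩
  P={1,10}:  v_{1} + v_{10} = 2·v_{3} — sig = ⟨2 | 2⟩
  P={1,4,7}:  v_{1} + v_{4} + v_{7} = 0 — sig = ⟨3 | 0⟩
  P={1,2,7}:  v_{1} + v_{2} + v_{7} = v_{0} — sig = ⟨3 | 1⟩
  P={1,4,5,8}:  v_{1} + v_{4} + v_{5} + v_{8} = v_{3} — sig = ⟨4 | 1⟩
  P={3,4,5,8}:  v_{3} + v_{4} + v_{5} + v_{8} = v_{10} — sig = ⟨4 | 1⟩

Hence PRS(X_Σ) =
    ⟨2 | 0⟩
    ⟨2 | 0⟩
    ⟨2 | 1⟩
    ⟨2 | 1⟩
    ⟨2 | 1⟩
    ⟨2 | 1⟩
    ⟨2 | 1 1⟩
    ⟨2 | 1 1⟩
    ⟨2 | 1 1⟩
    ⟨2 | 1 1⟩
    ⟨2 | 1 1 1⟩
    ⟨2 | 1 1 1⟩
    ⟨2 | 1 1 1⟩
    ⟨2 | 1 1 1⟩
    ⟨2 | 1 1 1⟩
    ⟨2 | 1 1 2⟩
    ⟨2 | 1 1 2⟩
    ⟨2 | 1 2 2⟩
    ⟨2 | 2⟩
    ⟨3 | 0⟩
    ⟨3 | 1⟩
    ⟨4 | 1⟩
    ⟨4 | 1⟩


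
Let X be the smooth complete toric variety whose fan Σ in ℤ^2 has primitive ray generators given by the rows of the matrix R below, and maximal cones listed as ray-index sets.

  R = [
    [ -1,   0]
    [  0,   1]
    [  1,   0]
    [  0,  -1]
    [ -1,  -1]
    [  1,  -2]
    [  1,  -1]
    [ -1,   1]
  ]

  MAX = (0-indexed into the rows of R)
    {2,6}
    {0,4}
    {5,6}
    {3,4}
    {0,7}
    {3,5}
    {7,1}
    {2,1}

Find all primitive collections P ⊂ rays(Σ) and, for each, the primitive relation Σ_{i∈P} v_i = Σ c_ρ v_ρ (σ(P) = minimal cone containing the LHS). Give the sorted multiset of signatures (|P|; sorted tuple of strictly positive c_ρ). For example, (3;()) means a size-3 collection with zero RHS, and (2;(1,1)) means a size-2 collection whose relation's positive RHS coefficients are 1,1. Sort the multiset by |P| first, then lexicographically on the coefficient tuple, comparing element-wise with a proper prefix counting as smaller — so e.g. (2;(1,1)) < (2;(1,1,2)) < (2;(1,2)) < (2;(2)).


Δ(Σ) — 8 vertices, 20 min non-faces:

  • {0,2}:  v_{0} + v_{2} = 0  →  sig = (2;())
  • {1,3}:  v_{1} + v_{3} = 0  →  sig = (2;())
  • {6,7}:  v_{6} + v_{7} = 0  →  sig = (2;())
  • {0,1}:  v_{0} + v_{1} = v_{7}  →  sig = (2;(1))
  • {0,3}:  v_{0} + v_{3} = v_{4}  →  sig = (2;(1))
  • {0,6}:  v_{0} + v_{6} = v_{3}  →  sig = (2;(1))
  • {1,4}:  v_{1} + v_{4} = v_{0}  →  sig = (2;(1))
  • {1,5}:  v_{1} + v_{5} = v_{6}  →  sig = (2;(1))
  • {1,6}:  v_{1} + v_{6} = v_{2}  →  sig = (2;(1))
  • {2,3}:  v_{2} + v_{3} = v_{6}  →  sig = (2;(1))
  • {2,4}:  v_{2} + v_{4} = v_{3}  →  sig = (2;(1))
  • {2,7}:  v_{2} + v_{7} = v_{1}  →  sig = (2;(1))
  • {3,6}:  v_{3} + v_{6} = v_{5}  →  sig = (2;(1))
  • {3,7}:  v_{3} + v_{7} = v_{0}  →  sig = (2;(1))
  • {5,7}:  v_{5} + v_{7} = v_{3}  →  sig = (2;(1))
  • {0,5}:  v_{0} + v_{5} = 2·v_{3}  →  sig = (2;(2))
  • {2,5}:  v_{2} + v_{5} = 2·v_{6}  →  sig = (2;(2))
  • {4,6}:  v_{4} + v_{6} = 2·v_{3}  →  sig = (2;(2))
  • {4,7}:  v_{4} + v_{7} = 2·v_{0}  →  sig = (2;(2))
  • {4,5}:  v_{4} + v_{5} = 3·v_{3}  →  sig = (2;(3))

Sorted signature multiset PRS(X):
    (2;())
    (2;())
    (2;())
    (2;(1))
    (2;(1))
    (2;(1))
    (2;(1))
    (2;(1))
    (2;(1))
    (2;(1))
    (2;(1))
    (2;(1))
    (2;(1))
    (2;(1))
    (2;(1))
    (2;(2))
    (2;(2))
    (2;(2))
    (2;(2))
    (2;(3))


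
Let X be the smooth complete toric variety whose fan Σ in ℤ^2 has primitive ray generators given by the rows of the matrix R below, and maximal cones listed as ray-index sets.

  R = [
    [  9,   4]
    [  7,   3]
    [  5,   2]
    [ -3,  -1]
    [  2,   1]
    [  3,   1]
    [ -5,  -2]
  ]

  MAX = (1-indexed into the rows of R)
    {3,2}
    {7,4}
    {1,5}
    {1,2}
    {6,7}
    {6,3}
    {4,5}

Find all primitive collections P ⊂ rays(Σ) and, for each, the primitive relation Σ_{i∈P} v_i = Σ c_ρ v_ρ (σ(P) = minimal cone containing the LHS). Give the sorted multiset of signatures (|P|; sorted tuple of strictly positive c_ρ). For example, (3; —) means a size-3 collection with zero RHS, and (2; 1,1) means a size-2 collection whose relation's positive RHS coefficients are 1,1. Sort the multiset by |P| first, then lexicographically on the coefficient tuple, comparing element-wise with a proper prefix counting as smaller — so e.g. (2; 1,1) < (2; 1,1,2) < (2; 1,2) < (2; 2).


|primitive collections| = 14. Relations:

  P={3,7}:  v_{3} + v_{7} = 0  ⇒ sig = (2; —)
  P={4,6}:  v_{4} + v_{6} = 0  ⇒ sig = (2; —)
  P={2,5}:  v_{2} + v_{5} = v_{1}  ⇒ sig = (2; 1)
  P={2,7}:  v_{2} + v_{7} = v_{5}  ⇒ sig = (2; 1)
  P={3,4}:  v_{3} + v_{4} = v_{5}  ⇒ sig = (2; 1)
  P={3,5}:  v_{3} + v_{5} = v_{2}  ⇒ sig = (2; 1)
  P={5,6}:  v_{5} + v_{6} = v_{3}  ⇒ sig = (2; 1)
  P={5,7}:  v_{5} + v_{7} = v_{4}  ⇒ sig = (2; 1)
  P={1,6}:  v_{1} + v_{6} = v_{2} + v_{3}  ⇒ sig = (2; 1,1)
  P={1,3}:  v_{1} + v_{3} = 2·v_{2}  ⇒ sig = (2; 2)
  P={1,7}:  v_{1} + v_{7} = 2·v_{5}  ⇒ sig = (2; 2)
  P={2,4}:  v_{2} + v_{4} = 2·v_{5}  ⇒ sig = (2; 2)
  P={2,6}:  v_{2} + v_{6} = 2·v_{3}  ⇒ sig = (2; 2)
  P={1,4}:  v_{1} + v_{4} = 3·v_{5}  ⇒ sig = (2; 3)

Hence PRS(X_Σ) =
{ (2; —) ×2,  (2; 1) ×6,  (2; 1,1),  (2; 2) ×4,  (2; 3) }
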